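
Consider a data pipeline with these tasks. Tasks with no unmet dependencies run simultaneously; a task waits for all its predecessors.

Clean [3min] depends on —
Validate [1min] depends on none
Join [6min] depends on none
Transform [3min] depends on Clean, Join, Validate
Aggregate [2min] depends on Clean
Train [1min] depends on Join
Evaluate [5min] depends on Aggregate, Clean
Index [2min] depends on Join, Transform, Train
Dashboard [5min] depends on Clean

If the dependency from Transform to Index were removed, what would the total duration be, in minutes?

10

With the dependency in place, Join→Transform→Index = 6+3+2 = 11 sets the finish at 11 minutes.
Without Transform→Index, Index's earliest start moves from 9 to 7.
After: Clean→Aggregate→Evaluate = 3+2+5 = 10 → 10 minutes.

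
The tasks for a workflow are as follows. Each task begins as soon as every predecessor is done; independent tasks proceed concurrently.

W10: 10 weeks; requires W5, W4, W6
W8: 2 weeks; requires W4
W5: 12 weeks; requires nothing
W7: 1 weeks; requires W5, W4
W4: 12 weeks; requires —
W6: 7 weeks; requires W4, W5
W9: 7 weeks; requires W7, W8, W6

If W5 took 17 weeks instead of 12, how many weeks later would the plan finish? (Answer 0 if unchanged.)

5

Critical path before the change: W5→W6→W10 = 12+7+10 = 29 giving 29 weeks.
W5 lies on that path, so at 17 weeks the path becomes 34 weeks.
The critical path is still W5→W6→W10; finish is now 34 weeks.
Change in finish: 34 − 29 = +5 weeks.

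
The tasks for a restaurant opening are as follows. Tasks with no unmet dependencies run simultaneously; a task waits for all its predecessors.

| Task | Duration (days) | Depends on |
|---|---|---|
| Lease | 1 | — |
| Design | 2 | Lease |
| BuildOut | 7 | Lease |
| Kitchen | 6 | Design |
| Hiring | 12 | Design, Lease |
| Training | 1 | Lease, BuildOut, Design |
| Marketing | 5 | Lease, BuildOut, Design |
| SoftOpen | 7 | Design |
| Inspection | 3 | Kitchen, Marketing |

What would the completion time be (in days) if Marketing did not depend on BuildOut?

With the dependency in place, Lease→BuildOut→Marketing→Inspection = 1+7+5+3 = 16 sets the finish at 16 days.
Without BuildOut→Marketing, Marketing's earliest start moves from 8 to 3.
After: Lease→Design→Hiring = 1+2+12 = 15 → 15 days.

15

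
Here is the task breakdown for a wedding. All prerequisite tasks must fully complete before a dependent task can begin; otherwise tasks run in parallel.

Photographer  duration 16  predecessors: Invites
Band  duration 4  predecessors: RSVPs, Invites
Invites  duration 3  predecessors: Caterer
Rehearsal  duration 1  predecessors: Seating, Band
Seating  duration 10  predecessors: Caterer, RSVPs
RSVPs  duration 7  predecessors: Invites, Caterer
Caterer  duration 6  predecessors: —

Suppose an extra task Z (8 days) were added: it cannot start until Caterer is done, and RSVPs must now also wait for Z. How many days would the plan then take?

32

Originally the plan takes 27 days.
With Z inserted, RSVPs now waits for max(Invites, Caterer, Z).
New critical path: Caterer→Z→RSVPs→Seating→Rehearsal = 6+8+7+10+1 = 32 ⇒ 32 days.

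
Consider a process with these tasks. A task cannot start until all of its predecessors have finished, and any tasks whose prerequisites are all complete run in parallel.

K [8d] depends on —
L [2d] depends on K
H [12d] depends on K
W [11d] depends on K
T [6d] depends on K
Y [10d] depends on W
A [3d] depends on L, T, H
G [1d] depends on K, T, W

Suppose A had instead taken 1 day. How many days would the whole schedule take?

As given, the longest chain is K→W→Y = 8+11+10 = 29, so the finish is 29 days.
The longest path through A is only 23 days, so A has float 6.
That remains the longest chain; total 29 days.

29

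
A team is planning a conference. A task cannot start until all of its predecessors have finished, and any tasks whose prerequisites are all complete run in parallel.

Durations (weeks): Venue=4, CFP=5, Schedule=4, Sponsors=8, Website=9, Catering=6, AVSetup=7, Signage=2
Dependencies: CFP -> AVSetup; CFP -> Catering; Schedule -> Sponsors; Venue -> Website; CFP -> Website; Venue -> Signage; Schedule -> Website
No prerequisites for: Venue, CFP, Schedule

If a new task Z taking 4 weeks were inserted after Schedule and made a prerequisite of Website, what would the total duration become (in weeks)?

Originally the project takes 14 weeks.
With Z inserted, Website now waits for max(Schedule, Venue, CFP, Z).
New critical path: Schedule→Z→Website = 4+4+9 = 17 ⇒ 17 weeks.

17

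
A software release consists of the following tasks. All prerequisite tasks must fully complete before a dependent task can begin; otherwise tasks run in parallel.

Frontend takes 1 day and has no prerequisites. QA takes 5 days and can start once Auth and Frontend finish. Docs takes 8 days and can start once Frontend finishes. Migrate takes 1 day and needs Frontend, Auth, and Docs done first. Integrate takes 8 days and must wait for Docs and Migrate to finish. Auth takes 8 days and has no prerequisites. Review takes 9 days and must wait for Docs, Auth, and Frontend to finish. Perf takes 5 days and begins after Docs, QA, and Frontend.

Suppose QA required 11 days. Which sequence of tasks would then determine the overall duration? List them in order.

Auth, QA, Perf

As given, the longest chain is Auth→QA→Perf = 8+5+5 = 18, so the finish is 18 days.
Since QA is critical, the +6 change carries straight to that chain (now 24 days).
The critical path is still Auth→QA→Perf; finish is now 24 days.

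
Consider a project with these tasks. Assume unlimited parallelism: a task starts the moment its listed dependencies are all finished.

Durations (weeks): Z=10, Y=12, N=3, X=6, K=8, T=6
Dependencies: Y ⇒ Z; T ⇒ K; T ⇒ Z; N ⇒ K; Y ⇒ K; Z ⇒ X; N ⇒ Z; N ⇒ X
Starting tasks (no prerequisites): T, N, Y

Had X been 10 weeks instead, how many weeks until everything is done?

32

The binding path is Y→Z→X = 12+10+6 = 28; finish at 28 weeks.
X is on the critical path; changing it to 10 makes that path 32 weeks.
That remains the longest chain; total 32 weeks.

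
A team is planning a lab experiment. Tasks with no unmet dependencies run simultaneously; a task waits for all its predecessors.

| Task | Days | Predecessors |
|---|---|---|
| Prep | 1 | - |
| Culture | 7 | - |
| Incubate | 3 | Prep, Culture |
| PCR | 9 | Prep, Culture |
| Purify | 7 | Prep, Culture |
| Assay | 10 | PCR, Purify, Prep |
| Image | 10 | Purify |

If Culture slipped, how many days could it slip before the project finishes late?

Culture→PCR→Assay = 7+9+10 = 26 sets the makespan at 26 days.
Culture finishes as early as 7 and must finish by 7.
Slack of Culture = 0 − 0 = 0 days.

0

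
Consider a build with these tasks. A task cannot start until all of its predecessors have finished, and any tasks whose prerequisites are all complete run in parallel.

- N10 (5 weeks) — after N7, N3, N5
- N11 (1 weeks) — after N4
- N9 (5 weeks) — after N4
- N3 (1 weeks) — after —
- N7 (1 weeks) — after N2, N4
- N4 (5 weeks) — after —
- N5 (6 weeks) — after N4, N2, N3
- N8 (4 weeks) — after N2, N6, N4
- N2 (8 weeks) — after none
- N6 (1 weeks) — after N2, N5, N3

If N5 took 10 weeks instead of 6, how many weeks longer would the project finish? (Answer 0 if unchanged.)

4

Actual critical path: N2→N5→N6→N8 = 8+6+1+4 = 19 ⇒ 19 weeks.
N5 is on the critical path; changing it to 10 makes that path 23 weeks.
No other chain overtakes it, so the finish is 23 weeks.
Change in finish: 23 − 19 = +4 weeks.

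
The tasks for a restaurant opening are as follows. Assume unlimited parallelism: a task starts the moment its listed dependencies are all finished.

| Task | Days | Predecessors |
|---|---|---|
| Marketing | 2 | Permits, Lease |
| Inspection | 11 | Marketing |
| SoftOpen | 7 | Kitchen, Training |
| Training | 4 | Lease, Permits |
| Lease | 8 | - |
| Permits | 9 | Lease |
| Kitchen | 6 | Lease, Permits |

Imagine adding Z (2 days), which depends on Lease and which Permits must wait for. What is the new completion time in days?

32

Originally the plan takes 30 days.
With Z inserted, Permits now waits for max(Lease, Z).
New critical path: Lease→Z→Permits→Kitchen→SoftOpen = 8+2+9+6+7 = 32 ⇒ 32 days.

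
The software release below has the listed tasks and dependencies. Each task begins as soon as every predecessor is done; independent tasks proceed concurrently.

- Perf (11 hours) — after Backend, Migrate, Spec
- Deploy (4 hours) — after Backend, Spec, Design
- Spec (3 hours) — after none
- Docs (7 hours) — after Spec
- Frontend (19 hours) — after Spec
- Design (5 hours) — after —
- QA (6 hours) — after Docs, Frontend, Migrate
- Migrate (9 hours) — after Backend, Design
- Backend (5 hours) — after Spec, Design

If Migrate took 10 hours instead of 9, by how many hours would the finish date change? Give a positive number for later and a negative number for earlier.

Actual critical path: Design→Backend→Migrate→Perf = 5+5+9+11 = 30 ⇒ 30 hours.
Since Migrate is critical, the +1 change carries straight to that chain (now 31 hours).
The critical path is still Design→Backend→Migrate→Perf; finish is now 31 hours.
Change in finish: 31 − 30 = +1 hours.

1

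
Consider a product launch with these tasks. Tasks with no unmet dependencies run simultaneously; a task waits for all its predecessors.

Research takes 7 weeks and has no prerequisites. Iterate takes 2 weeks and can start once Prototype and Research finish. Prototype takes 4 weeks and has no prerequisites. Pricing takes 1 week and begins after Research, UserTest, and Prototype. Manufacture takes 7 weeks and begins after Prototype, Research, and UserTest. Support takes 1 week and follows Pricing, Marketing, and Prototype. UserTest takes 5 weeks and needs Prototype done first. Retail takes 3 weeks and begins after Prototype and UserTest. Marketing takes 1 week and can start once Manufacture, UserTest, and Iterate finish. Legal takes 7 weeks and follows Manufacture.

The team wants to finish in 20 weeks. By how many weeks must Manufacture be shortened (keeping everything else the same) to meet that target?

Current finish: 23 weeks; target: 20.
Manufacture is on every critical path, so each week cut from Manufacture cuts the finish by one (this holds down to a finish of 17).
Need 23 − 20 = 3 weeks off Manufacture → Manufacture becomes 4 weeks, finish becomes 20.

3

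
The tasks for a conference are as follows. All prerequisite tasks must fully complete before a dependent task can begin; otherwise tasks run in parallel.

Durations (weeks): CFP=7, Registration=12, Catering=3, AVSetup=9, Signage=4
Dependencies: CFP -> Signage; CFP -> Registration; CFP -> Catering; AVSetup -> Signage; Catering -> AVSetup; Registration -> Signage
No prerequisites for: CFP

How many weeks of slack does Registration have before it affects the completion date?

0

Critical path: CFP→Registration→Signage = 7+12+4 = 23, so the finish is 23 weeks.
Longest path through Registration: 23 weeks (earliest finish 19, latest finish 19).
Float = 23 − 23 = 0.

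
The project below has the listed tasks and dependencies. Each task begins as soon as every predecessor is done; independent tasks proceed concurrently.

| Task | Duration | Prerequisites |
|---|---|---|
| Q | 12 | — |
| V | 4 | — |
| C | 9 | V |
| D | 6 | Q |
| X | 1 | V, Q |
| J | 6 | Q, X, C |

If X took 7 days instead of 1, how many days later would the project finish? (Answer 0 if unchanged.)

Actual critical path: Q→X→J = 12+1+6 = 19 ⇒ 19 days.
X lies on that path, so at 7 days the path becomes 25 days.
That remains the longest chain; total 25 days.
Change in finish: 25 − 19 = +6 days.

6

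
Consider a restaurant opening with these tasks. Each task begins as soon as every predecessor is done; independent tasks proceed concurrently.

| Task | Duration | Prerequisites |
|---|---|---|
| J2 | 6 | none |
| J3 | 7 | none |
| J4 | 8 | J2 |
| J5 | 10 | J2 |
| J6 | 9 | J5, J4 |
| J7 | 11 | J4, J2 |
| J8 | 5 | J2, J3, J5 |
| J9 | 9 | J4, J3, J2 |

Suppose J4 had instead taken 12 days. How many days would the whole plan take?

Actual critical path: J2→J4→J7 = 6+8+11 = 25 ⇒ 25 days.
J4 lies on that path, so at 12 days the path becomes 29 days.
That remains the longest chain; total 29 days.

29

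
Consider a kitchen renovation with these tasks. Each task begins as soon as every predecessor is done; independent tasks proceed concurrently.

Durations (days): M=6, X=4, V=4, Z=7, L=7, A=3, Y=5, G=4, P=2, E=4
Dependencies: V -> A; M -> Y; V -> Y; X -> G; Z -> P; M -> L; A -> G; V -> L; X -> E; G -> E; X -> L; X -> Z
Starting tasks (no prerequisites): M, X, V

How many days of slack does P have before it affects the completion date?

Critical path: V→A→G→E = 4+3+4+4 = 15, so the finish is 15 days.
The longest chain containing P totals 13 days.
Float = 15 − 13 = 2.

2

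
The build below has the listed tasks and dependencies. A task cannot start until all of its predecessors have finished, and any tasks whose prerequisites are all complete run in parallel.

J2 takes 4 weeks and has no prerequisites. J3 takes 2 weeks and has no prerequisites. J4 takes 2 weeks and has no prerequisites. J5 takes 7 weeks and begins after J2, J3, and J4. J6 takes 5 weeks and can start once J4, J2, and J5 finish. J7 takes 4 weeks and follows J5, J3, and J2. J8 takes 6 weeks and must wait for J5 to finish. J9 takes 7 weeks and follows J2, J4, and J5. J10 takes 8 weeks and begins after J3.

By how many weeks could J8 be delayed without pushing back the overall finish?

The longest chain is J2→J5→J9 = 4+7+7 = 18; overall finish 18 weeks.
J8 finishes as early as 17 and must finish by 18.
So J8 can slip 18 − 17 = 1 week.

1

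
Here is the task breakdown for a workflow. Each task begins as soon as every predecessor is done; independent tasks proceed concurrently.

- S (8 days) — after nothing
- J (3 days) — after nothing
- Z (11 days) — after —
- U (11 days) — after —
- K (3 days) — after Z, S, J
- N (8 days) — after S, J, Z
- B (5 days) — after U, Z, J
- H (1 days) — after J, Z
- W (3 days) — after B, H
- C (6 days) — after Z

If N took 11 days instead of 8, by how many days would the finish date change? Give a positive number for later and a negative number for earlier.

Critical path before the change: Z→N = 11+8 = 19 giving 19 days.
N is on the critical path; changing it to 11 makes that path 22 days.
That remains the longest chain; total 22 days.
Change in finish: 22 − 19 = +3 days.

3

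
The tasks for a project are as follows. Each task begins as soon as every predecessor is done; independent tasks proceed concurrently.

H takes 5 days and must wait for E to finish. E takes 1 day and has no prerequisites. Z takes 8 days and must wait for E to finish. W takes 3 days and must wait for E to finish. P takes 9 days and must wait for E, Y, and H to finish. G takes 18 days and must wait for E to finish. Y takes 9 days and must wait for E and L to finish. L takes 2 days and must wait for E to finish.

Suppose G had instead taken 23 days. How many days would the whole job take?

Baseline: E→L→Y→P = 1+2+9+9 = 21 → 21 days.
G is off the critical path — its longest chain is 19 days, giving 2 of slack.
Now E→G = 1+23 = 24 is longest, so the finish becomes 24 days.

24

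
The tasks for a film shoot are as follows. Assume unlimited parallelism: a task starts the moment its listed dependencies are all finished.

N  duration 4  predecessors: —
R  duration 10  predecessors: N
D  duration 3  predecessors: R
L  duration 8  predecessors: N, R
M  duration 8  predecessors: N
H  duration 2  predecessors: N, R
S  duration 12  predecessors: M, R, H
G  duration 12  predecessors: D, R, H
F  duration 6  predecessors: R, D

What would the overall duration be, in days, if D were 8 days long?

34

The binding path is N→R→D→G = 4+10+3+12 = 29; finish at 29 days.
D is on the critical path; changing it to 8 makes that path 34 days.
The critical path is still N→R→D→G; finish is now 34 days.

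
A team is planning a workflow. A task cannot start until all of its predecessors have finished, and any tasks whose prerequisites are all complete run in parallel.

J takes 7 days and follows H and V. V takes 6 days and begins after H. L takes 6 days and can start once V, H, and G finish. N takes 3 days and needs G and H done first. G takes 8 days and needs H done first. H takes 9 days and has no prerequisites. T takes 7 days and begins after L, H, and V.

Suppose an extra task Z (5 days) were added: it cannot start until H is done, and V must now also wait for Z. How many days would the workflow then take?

33

Originally the workflow takes 30 days.
With Z inserted, V now waits for max(H, Z).
New critical path: H→Z→V→L→T = 9+5+6+6+7 = 33 ⇒ 33 days.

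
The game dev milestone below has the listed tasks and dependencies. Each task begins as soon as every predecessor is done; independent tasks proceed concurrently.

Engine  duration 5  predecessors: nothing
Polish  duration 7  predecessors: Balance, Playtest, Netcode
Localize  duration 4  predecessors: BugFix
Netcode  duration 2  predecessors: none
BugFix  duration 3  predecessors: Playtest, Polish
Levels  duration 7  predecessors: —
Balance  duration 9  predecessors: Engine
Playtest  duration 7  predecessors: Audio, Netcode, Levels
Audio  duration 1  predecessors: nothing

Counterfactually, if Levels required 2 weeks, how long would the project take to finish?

28

As given, the longest chain is Levels→Playtest→Polish→BugFix→Localize = 7+7+7+3+4 = 28, so the finish is 28 weeks.
Levels is on the critical path; changing it to 2 makes that path 23 weeks.
The binding chain switches to Engine→Balance→Polish→BugFix→Localize = 5+9+7+3+4 = 28; finish 28 weeks.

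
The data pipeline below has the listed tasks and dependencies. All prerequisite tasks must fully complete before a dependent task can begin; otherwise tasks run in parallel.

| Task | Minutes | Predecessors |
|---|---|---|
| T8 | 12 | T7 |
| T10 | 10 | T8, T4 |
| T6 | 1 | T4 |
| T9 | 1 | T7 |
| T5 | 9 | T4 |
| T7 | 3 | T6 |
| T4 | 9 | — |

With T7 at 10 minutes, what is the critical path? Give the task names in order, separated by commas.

Critical path before the change: T4→T6→T7→T8→T10 = 9+1+3+12+10 = 35 giving 35 minutes.
Since T7 is critical, the +7 change carries straight to that chain (now 42 minutes).
That remains the longest chain; total 42 minutes.

T4, T6, T7, T8, T10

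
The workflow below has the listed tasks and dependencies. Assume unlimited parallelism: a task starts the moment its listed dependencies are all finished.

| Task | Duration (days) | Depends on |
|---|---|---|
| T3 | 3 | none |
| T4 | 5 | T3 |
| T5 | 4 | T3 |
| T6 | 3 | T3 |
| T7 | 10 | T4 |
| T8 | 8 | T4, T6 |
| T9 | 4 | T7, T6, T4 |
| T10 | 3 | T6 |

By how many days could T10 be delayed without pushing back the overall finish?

13

Critical path: T3→T4→T7→T9 = 3+5+10+4 = 22, so the finish is 22 days.
The longest chain containing T10 totals 9 days.
So T10 can slip 22 − 9 = 13 days.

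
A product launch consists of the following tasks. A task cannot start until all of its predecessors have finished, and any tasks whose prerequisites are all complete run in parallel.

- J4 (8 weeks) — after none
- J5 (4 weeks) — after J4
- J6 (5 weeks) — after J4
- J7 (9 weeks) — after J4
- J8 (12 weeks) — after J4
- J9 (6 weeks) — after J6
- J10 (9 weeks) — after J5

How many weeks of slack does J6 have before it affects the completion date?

J4→J5→J10 = 8+4+9 = 21 sets the makespan at 21 weeks.
J6 finishes as early as 13 and must finish by 15.
Slack of J6 = 10 − 8 = 2 weeks.

2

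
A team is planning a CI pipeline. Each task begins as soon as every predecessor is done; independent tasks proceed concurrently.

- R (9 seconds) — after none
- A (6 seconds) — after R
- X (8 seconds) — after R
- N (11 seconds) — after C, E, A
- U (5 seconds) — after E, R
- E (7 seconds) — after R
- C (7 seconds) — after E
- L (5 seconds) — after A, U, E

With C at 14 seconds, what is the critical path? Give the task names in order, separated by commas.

R, E, C, N

As given, the longest chain is R→E→C→N = 9+7+7+11 = 34, so the finish is 34 seconds.
C is on the critical path; changing it to 14 makes that path 41 seconds.
No other chain overtakes it, so the finish is 41 seconds.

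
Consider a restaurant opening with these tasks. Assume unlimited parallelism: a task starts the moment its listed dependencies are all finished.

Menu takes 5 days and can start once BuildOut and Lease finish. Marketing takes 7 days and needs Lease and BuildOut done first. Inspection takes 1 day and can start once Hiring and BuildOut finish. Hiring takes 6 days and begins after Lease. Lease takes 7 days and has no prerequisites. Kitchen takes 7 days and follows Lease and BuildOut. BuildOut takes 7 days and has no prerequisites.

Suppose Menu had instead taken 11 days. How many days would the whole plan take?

18

Baseline: Lease→Kitchen = 7+7 = 14 → 14 days.
Menu has 2 days of float (longest path through it is 12).
Now Lease→Menu = 7+11 = 18 is longest, so the finish becomes 18 days.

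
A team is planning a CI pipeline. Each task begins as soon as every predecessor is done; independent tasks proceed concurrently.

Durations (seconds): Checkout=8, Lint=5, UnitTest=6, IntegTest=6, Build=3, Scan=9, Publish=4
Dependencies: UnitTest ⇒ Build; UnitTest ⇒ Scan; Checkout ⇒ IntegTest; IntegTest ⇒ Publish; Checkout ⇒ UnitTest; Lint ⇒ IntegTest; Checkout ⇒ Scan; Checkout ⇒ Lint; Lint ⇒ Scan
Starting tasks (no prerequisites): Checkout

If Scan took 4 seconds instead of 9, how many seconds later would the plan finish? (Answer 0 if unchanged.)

0

Baseline: Checkout→UnitTest→Scan = 8+6+9 = 23 → 23 seconds.
Since Scan is critical, the -5 change carries straight to that chain (now 18 seconds).
New critical path: Checkout→Lint→IntegTest→Publish = 8+5+6+4 = 23 ⇒ 23 seconds.
Change in finish: 23 − 23 = +0 seconds.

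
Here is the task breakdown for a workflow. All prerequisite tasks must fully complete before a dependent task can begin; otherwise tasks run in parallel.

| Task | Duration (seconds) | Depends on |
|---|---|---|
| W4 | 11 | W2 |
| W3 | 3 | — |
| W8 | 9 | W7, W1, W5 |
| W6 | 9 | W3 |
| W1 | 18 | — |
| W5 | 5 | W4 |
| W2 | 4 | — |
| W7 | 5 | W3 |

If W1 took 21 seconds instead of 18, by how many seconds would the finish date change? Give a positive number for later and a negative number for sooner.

1

Actual critical path: W2→W4→W5→W8 = 4+11+5+9 = 29 ⇒ 29 seconds.
W1 is off the critical path — its longest chain is 27 seconds, giving 2 of slack.
New critical path: W1→W8 = 21+9 = 30 ⇒ 30 seconds.
Change in finish: 30 − 29 = +1 seconds.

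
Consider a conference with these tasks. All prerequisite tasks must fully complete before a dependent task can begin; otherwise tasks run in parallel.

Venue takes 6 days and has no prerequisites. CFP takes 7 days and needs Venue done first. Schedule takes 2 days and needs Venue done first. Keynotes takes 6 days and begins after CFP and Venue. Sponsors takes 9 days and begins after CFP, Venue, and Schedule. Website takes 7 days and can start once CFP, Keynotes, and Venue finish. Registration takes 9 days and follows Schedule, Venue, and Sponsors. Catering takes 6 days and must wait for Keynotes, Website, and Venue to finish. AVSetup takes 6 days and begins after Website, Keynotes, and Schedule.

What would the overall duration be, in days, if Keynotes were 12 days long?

Critical path before the change: Venue→CFP→Keynotes→Website→Catering = 6+7+6+7+6 = 32 giving 32 days.
Since Keynotes is critical, the +6 change carries straight to that chain (now 38 days).
That remains the longest chain; total 38 days.

38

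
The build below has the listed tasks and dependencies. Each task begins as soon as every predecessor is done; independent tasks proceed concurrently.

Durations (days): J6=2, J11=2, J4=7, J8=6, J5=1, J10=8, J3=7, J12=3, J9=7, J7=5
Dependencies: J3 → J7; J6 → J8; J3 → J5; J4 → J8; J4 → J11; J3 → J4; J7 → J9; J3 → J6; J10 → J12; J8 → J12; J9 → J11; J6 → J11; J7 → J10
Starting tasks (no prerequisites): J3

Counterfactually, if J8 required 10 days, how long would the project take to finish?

27

The binding path is J3→J4→J8→J12 = 7+7+6+3 = 23; finish at 23 days.
J8 is on the critical path; changing it to 10 makes that path 27 days.
No other chain overtakes it, so the finish is 27 days.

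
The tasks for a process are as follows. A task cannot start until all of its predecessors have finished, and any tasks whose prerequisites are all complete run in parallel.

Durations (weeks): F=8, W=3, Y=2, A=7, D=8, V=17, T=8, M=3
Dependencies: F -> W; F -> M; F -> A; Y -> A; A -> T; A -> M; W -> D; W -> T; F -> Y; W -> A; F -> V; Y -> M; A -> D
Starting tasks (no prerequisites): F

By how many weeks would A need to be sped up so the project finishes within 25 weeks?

1

Current finish: 26 weeks; target: 25.
A is on every critical path, so each week cut from A cuts the finish by one (this holds down to a finish of 25).
Need 26 − 25 = 1 week off A → A becomes 6 weeks, finish becomes 25.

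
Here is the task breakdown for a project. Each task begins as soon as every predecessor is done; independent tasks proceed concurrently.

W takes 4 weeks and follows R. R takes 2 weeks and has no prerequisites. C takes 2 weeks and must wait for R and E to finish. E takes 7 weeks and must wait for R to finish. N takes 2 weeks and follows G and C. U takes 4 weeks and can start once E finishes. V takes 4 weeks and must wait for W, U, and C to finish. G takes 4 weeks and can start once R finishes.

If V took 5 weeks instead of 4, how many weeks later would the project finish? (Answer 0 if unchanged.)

1

Actual critical path: R→E→U→V = 2+7+4+4 = 17 ⇒ 17 weeks.
Since V is critical, the +1 change carries straight to that chain (now 18 weeks).
That remains the longest chain; total 18 weeks.
Change in finish: 18 − 17 = +1 weeks.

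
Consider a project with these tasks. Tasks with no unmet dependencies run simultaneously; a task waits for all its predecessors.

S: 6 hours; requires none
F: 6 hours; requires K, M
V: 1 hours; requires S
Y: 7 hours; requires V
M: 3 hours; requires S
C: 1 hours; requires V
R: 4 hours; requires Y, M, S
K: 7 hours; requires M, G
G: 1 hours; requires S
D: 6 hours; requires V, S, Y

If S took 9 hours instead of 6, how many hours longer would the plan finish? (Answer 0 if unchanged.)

3

The binding path is S→M→K→F = 6+3+7+6 = 22; finish at 22 hours.
S lies on that path, so at 9 hours the path becomes 25 hours.
No other chain overtakes it, so the finish is 25 hours.
Change in finish: 25 − 22 = +3 hours.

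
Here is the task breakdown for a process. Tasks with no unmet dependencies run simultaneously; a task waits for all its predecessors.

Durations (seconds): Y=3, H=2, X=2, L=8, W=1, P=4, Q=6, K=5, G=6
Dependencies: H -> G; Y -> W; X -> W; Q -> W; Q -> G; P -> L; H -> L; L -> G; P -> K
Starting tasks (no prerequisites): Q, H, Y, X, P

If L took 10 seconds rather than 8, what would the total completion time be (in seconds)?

20

Critical path before the change: P→L→G = 4+8+6 = 18 giving 18 seconds.
Since L is critical, the +2 change carries straight to that chain (now 20 seconds).
That remains the longest chain; total 20 seconds.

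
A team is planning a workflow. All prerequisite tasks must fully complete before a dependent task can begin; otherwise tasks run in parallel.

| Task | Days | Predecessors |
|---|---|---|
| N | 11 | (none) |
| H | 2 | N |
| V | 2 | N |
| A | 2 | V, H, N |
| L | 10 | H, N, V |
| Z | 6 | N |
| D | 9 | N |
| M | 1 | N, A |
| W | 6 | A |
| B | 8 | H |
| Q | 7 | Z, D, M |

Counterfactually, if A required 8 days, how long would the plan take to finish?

29

The binding path is N→D→Q = 11+9+7 = 27; finish at 27 days.
A has 4 days of float (longest path through it is 23).
The binding chain switches to N→H→A→M→Q = 11+2+8+1+7 = 29; finish 29 days.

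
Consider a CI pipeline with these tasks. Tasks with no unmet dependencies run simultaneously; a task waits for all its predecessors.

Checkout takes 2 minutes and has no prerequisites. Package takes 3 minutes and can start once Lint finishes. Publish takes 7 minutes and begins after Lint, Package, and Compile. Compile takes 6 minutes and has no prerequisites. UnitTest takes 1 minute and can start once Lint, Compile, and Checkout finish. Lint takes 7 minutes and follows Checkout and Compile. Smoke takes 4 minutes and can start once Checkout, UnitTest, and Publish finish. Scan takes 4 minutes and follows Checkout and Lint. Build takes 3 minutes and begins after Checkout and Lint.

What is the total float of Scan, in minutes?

The longest chain is Compile→Lint→Package→Publish→Smoke = 6+7+3+7+4 = 27; overall finish 27 minutes.
Scan finishes as early as 17 and must finish by 27.
Slack of Scan = 23 − 13 = 10 minutes.

10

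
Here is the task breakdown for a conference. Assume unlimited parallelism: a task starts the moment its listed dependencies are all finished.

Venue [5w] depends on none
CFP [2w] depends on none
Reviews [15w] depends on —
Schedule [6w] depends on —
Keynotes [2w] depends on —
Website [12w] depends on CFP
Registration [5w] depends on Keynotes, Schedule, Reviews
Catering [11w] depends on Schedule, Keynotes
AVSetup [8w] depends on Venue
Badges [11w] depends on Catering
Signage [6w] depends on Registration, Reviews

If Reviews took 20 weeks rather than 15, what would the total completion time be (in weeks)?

31

Critical path before the change: Schedule→Catering→Badges = 6+11+11 = 28 giving 28 weeks.
The longest path through Reviews is only 26 weeks, so Reviews has float 2.
The binding chain switches to Reviews→Registration→Signage = 20+5+6 = 31; finish 31 weeks.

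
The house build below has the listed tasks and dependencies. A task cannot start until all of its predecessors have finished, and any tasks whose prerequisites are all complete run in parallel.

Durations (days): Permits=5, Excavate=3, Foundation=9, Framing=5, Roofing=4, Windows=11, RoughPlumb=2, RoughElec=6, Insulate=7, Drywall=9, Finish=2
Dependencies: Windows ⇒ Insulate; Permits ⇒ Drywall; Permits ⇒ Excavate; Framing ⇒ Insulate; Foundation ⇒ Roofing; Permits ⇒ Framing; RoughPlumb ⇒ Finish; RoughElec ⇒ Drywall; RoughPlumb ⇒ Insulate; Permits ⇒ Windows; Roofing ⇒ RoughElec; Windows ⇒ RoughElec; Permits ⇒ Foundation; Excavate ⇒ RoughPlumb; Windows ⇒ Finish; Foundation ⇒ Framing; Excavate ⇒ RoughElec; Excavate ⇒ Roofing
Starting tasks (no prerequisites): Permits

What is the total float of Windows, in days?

Critical path: Permits→Foundation→Roofing→RoughElec→Drywall = 5+9+4+6+9 = 33, so the finish is 33 days.
Longest path through Windows: 31 days (earliest finish 16, latest finish 18).
So Windows can slip 18 − 16 = 2 days.

2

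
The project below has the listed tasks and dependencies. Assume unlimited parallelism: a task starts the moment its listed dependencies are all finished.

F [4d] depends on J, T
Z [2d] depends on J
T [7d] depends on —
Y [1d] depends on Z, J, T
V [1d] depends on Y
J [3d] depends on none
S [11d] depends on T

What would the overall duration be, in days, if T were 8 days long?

19

Baseline: T→S = 7+11 = 18 → 18 days.
T lies on that path, so at 8 days the path becomes 19 days.
The critical path is still T→S; finish is now 19 days.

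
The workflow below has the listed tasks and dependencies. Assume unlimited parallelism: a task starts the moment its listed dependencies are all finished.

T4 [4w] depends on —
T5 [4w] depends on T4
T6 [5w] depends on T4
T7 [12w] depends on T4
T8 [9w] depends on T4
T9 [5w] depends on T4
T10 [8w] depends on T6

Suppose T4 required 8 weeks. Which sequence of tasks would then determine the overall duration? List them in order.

Actual critical path: T4→T6→T10 = 4+5+8 = 17 ⇒ 17 weeks.
Since T4 is critical, the +4 change carries straight to that chain (now 21 weeks).
No other chain overtakes it, so the finish is 21 weeks.

T4, T6, T10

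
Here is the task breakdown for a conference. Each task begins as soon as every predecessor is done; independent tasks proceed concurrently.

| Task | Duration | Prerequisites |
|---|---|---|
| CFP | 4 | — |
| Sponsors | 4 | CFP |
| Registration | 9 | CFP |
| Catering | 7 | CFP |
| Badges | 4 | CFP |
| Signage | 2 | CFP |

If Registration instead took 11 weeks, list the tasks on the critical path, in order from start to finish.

CFP, Registration

Baseline: CFP→Registration = 4+9 = 13 → 13 weeks.
Registration lies on that path, so at 11 weeks the path becomes 15 weeks.
The critical path is still CFP→Registration; finish is now 15 weeks.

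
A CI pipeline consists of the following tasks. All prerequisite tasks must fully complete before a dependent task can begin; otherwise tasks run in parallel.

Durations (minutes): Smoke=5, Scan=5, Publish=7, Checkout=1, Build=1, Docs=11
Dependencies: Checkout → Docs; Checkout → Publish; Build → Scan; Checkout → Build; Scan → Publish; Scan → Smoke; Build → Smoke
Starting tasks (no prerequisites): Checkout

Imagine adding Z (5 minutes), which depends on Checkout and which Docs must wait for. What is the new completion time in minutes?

17

Originally the job takes 14 minutes.
With Z inserted, Docs now waits for max(Checkout, Z).
New critical path: Checkout→Z→Docs = 1+5+11 = 17 ⇒ 17 minutes.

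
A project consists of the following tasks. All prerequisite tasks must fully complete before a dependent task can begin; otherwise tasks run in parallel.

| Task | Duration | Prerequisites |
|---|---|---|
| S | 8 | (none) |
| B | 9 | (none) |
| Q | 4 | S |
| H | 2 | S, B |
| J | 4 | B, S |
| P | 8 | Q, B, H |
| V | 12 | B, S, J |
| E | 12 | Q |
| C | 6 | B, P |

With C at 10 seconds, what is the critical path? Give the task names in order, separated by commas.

S, Q, P, C

Actual critical path: S→Q→P→C = 8+4+8+6 = 26 ⇒ 26 seconds.
C is on the critical path; changing it to 10 makes that path 30 seconds.
No other chain overtakes it, so the finish is 30 seconds.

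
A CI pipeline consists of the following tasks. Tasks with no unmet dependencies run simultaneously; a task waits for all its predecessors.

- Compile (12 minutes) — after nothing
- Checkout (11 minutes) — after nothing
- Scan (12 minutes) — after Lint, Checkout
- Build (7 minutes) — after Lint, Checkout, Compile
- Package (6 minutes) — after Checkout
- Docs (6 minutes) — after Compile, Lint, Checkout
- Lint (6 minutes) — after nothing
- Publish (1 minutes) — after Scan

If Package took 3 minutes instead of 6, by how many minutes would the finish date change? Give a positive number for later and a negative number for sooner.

0

Critical path before the change: Checkout→Scan→Publish = 11+12+1 = 24 giving 24 minutes.
Package has 7 minutes of float (longest path through it is 17).
That remains the longest chain; total 24 minutes.
Change in finish: 24 − 24 = +0 minutes.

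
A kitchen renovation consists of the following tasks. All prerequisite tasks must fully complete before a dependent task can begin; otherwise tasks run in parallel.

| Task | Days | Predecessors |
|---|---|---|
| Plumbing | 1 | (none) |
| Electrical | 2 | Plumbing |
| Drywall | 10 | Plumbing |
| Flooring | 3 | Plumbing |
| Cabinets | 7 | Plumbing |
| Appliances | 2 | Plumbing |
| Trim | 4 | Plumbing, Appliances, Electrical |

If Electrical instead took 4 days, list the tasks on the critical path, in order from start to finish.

Actual critical path: Plumbing→Drywall = 1+10 = 11 ⇒ 11 days.
Electrical is off the critical path — its longest chain is 7 days, giving 4 of slack.
No other chain overtakes it, so the finish is 11 days.

Plumbing, Drywall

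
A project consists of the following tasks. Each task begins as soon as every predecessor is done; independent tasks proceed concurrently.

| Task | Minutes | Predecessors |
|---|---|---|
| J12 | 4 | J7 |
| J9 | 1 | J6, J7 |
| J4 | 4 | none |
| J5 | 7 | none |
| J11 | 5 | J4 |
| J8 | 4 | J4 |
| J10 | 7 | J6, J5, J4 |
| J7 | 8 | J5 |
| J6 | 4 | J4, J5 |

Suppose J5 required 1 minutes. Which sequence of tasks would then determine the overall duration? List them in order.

J4, J6, J10

As given, the longest chain is J5→J7→J12 = 7+8+4 = 19, so the finish is 19 minutes.
J5 lies on that path, so at 1 minute the path becomes 13 minutes.
The binding chain switches to J4→J6→J10 = 4+4+7 = 15; finish 15 minutes.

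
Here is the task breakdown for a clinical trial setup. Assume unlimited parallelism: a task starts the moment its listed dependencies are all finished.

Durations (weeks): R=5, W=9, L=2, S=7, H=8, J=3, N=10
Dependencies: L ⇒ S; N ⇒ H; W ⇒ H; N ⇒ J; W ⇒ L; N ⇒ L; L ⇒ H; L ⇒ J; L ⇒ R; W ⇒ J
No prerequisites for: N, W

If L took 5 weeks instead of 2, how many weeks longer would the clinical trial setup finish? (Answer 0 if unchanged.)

3

Baseline: N→L→H = 10+2+8 = 20 → 20 weeks.
L is on the critical path; changing it to 5 makes that path 23 weeks.
No other chain overtakes it, so the finish is 23 weeks.
Change in finish: 23 − 20 = +3 weeks.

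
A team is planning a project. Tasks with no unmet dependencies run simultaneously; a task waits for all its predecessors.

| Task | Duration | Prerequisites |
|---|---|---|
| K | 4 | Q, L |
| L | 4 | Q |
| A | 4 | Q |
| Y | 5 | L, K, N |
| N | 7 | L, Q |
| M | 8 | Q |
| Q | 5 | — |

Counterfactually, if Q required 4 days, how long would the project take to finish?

20

Baseline: Q→L→N→Y = 5+4+7+5 = 21 → 21 days.
Q lies on that path, so at 4 days the path becomes 20 days.
That remains the longest chain; total 20 days.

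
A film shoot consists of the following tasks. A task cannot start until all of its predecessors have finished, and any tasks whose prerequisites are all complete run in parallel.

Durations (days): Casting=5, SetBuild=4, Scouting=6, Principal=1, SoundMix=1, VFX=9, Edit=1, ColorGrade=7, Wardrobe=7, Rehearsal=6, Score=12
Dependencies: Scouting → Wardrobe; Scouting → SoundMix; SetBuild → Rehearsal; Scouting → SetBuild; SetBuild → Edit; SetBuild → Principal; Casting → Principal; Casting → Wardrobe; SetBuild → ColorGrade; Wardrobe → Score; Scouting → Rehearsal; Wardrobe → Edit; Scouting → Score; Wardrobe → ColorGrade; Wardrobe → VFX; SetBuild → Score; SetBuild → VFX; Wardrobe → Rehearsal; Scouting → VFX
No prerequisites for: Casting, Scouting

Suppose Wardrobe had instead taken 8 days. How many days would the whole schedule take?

26

As given, the longest chain is Scouting→Wardrobe→Score = 6+7+12 = 25, so the finish is 25 days.
Wardrobe is on the critical path; changing it to 8 makes that path 26 days.
The critical path is still Scouting→Wardrobe→Score; finish is now 26 days.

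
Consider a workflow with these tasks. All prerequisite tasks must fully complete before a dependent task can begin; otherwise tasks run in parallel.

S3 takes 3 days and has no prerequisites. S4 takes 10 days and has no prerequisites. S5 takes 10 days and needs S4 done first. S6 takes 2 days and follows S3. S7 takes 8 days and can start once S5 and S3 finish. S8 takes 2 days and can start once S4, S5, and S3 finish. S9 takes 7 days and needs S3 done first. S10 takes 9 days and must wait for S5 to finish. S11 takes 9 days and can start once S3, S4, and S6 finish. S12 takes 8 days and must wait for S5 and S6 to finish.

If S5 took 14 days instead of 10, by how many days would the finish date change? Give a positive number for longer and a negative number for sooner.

4

The binding path is S4→S5→S10 = 10+10+9 = 29; finish at 29 days.
S5 is on the critical path; changing it to 14 makes that path 33 days.
The critical path is still S4→S5→S10; finish is now 33 days.
Change in finish: 33 − 29 = +4 days.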